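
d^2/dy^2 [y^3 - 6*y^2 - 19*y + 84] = 6*y - 12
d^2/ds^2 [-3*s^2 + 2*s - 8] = -6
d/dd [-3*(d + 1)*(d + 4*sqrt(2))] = -6*d - 12*sqrt(2) - 3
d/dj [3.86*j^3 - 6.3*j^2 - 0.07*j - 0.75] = 11.58*j^2 - 12.6*j - 0.07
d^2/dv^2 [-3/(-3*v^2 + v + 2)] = 6*(9*v^2 - 3*v - (6*v - 1)^2 - 6)/(-3*v^2 + v + 2)^3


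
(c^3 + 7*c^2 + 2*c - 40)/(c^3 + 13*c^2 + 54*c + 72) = (c^2 + 3*c - 10)/(c^2 + 9*c + 18)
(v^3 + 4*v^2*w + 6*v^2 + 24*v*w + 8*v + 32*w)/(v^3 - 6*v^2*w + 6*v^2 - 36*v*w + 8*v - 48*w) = (v + 4*w)/(v - 6*w)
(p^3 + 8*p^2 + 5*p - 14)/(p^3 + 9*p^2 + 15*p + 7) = (p^2 + p - 2)/(p^2 + 2*p + 1)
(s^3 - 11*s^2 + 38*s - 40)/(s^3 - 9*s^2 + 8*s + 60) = (s^2 - 6*s + 8)/(s^2 - 4*s - 12)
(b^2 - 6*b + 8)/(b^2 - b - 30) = (-b^2 + 6*b - 8)/(-b^2 + b + 30)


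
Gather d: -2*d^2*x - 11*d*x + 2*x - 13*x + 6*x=-2*d^2*x - 11*d*x - 5*x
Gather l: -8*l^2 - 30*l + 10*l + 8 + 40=-8*l^2 - 20*l + 48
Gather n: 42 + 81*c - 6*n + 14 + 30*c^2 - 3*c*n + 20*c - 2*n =30*c^2 + 101*c + n*(-3*c - 8) + 56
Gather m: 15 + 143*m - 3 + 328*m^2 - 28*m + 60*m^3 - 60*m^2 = 60*m^3 + 268*m^2 + 115*m + 12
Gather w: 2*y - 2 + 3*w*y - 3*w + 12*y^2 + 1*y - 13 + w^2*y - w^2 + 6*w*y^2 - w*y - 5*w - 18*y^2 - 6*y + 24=w^2*(y - 1) + w*(6*y^2 + 2*y - 8) - 6*y^2 - 3*y + 9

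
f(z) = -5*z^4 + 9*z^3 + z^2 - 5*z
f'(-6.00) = 5275.00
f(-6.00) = -8358.00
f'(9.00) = -12380.00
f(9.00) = -26208.00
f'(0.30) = -2.51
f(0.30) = -1.21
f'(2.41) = -123.31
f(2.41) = -48.93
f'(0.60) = 1.60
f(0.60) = -1.34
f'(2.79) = -223.60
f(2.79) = -113.67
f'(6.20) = -3721.28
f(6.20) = -5235.78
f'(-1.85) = 210.34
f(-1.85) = -102.88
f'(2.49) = -141.38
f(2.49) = -59.51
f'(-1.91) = 229.04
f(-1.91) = -116.06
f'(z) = -20*z^3 + 27*z^2 + 2*z - 5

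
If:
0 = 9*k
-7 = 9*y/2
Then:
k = 0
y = -14/9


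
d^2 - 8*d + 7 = (d - 7)*(d - 1)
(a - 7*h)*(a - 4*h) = a^2 - 11*a*h + 28*h^2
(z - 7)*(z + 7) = z^2 - 49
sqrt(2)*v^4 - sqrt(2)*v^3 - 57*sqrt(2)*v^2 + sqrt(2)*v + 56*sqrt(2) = (v - 8)*(v - 1)*(v + 7)*(sqrt(2)*v + sqrt(2))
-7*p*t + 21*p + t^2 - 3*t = (-7*p + t)*(t - 3)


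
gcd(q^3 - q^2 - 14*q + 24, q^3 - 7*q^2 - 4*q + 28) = q - 2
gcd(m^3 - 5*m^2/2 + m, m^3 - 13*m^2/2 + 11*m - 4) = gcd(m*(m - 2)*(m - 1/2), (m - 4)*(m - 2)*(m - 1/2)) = m^2 - 5*m/2 + 1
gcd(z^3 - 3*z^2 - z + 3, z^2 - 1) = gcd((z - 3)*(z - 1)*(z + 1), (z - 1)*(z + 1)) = z^2 - 1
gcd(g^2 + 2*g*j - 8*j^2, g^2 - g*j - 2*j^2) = g - 2*j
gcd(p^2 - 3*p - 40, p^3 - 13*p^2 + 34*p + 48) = p - 8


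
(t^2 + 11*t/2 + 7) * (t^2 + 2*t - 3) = t^4 + 15*t^3/2 + 15*t^2 - 5*t/2 - 21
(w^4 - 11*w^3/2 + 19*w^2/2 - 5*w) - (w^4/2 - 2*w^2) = w^4/2 - 11*w^3/2 + 23*w^2/2 - 5*w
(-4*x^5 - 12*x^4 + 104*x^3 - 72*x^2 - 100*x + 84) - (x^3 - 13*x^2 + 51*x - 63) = -4*x^5 - 12*x^4 + 103*x^3 - 59*x^2 - 151*x + 147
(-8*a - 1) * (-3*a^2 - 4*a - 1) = 24*a^3 + 35*a^2 + 12*a + 1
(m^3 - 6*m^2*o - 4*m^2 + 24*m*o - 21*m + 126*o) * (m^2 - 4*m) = m^5 - 6*m^4*o - 8*m^4 + 48*m^3*o - 5*m^3 + 30*m^2*o + 84*m^2 - 504*m*o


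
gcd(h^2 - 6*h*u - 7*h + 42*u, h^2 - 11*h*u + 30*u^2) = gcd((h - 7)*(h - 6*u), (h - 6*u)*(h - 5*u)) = -h + 6*u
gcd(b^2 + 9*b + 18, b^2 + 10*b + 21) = b + 3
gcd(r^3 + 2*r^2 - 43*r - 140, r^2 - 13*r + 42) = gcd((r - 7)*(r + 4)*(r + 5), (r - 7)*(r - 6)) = r - 7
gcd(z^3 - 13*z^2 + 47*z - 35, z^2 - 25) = z - 5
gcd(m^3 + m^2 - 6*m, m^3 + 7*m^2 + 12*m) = m^2 + 3*m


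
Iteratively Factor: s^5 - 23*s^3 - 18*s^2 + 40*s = (s - 1)*(s^4 + s^3 - 22*s^2 - 40*s) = (s - 5)*(s - 1)*(s^3 + 6*s^2 + 8*s) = (s - 5)*(s - 1)*(s + 4)*(s^2 + 2*s) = (s - 5)*(s - 1)*(s + 2)*(s + 4)*(s)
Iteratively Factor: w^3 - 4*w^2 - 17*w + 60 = (w + 4)*(w^2 - 8*w + 15) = (w - 5)*(w + 4)*(w - 3)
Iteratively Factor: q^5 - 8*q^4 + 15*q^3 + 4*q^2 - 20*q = (q - 2)*(q^4 - 6*q^3 + 3*q^2 + 10*q) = (q - 2)^2*(q^3 - 4*q^2 - 5*q) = (q - 2)^2*(q + 1)*(q^2 - 5*q) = q*(q - 2)^2*(q + 1)*(q - 5)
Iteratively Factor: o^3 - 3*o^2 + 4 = (o - 2)*(o^2 - o - 2) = (o - 2)^2*(o + 1)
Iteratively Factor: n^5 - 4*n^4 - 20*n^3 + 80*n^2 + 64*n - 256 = (n - 4)*(n^4 - 20*n^2 + 64) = (n - 4)^2*(n^3 + 4*n^2 - 4*n - 16) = (n - 4)^2*(n - 2)*(n^2 + 6*n + 8) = (n - 4)^2*(n - 2)*(n + 4)*(n + 2)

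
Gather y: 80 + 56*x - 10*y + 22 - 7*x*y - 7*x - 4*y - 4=49*x + y*(-7*x - 14) + 98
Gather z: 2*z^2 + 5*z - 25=2*z^2 + 5*z - 25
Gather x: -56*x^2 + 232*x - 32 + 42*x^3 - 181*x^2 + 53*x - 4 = 42*x^3 - 237*x^2 + 285*x - 36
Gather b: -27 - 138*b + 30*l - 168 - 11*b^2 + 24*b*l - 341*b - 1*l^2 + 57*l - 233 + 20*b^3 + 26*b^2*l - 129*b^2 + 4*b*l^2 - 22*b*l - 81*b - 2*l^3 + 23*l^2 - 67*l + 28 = 20*b^3 + b^2*(26*l - 140) + b*(4*l^2 + 2*l - 560) - 2*l^3 + 22*l^2 + 20*l - 400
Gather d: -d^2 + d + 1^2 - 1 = -d^2 + d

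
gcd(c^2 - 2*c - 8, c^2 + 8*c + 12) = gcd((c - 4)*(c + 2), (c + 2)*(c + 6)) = c + 2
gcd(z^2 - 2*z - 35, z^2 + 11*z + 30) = z + 5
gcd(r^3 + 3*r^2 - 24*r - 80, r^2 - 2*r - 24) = r + 4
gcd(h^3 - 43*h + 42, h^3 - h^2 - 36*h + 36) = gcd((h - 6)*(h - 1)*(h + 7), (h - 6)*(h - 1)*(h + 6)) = h^2 - 7*h + 6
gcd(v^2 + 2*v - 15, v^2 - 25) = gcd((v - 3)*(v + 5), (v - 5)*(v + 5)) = v + 5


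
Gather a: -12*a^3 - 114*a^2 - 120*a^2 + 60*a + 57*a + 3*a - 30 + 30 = -12*a^3 - 234*a^2 + 120*a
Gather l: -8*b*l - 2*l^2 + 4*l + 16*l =-2*l^2 + l*(20 - 8*b)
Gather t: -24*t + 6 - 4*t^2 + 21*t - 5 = -4*t^2 - 3*t + 1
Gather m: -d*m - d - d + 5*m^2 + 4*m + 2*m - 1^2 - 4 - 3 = -2*d + 5*m^2 + m*(6 - d) - 8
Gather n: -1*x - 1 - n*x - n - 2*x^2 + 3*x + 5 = n*(-x - 1) - 2*x^2 + 2*x + 4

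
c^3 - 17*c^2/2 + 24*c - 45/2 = (c - 3)^2*(c - 5/2)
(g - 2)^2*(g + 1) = g^3 - 3*g^2 + 4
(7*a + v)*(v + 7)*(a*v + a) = 7*a^2*v^2 + 56*a^2*v + 49*a^2 + a*v^3 + 8*a*v^2 + 7*a*v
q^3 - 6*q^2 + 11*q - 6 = (q - 3)*(q - 2)*(q - 1)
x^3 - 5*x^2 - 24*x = x*(x - 8)*(x + 3)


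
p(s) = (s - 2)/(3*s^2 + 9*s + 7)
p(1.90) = -0.00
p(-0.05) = -0.31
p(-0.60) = -0.97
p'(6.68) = -0.00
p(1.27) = -0.03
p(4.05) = 0.02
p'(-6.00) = -0.04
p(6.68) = 0.02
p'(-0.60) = 2.33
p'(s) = (-6*s - 9)*(s - 2)/(3*s^2 + 9*s + 7)^2 + 1/(3*s^2 + 9*s + 7) = (-3*s^2 + 12*s + 25)/(9*s^4 + 54*s^3 + 123*s^2 + 126*s + 49)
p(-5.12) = -0.18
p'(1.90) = 0.03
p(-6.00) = -0.13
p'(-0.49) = 1.68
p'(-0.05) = 0.57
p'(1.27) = 0.07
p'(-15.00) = 0.00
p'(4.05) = 0.00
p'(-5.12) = -0.07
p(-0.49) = -0.75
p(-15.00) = -0.03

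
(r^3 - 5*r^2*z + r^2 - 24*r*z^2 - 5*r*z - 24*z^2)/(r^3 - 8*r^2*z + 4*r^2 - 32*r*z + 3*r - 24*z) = (r + 3*z)/(r + 3)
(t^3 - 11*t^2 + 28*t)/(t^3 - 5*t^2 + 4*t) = (t - 7)/(t - 1)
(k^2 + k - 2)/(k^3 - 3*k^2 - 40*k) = (-k^2 - k + 2)/(k*(-k^2 + 3*k + 40))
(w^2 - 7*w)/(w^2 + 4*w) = (w - 7)/(w + 4)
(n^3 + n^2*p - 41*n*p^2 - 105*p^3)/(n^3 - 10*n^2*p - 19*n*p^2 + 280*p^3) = (-n - 3*p)/(-n + 8*p)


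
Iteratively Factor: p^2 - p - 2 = (p - 2)*(p + 1)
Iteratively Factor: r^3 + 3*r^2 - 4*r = (r - 1)*(r^2 + 4*r) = r*(r - 1)*(r + 4)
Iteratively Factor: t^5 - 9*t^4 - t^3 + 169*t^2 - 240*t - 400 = (t - 4)*(t^4 - 5*t^3 - 21*t^2 + 85*t + 100) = (t - 4)*(t + 4)*(t^3 - 9*t^2 + 15*t + 25) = (t - 5)*(t - 4)*(t + 4)*(t^2 - 4*t - 5) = (t - 5)^2*(t - 4)*(t + 4)*(t + 1)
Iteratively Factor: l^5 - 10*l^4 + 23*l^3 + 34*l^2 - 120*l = (l - 3)*(l^4 - 7*l^3 + 2*l^2 + 40*l) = l*(l - 3)*(l^3 - 7*l^2 + 2*l + 40) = l*(l - 5)*(l - 3)*(l^2 - 2*l - 8) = l*(l - 5)*(l - 3)*(l + 2)*(l - 4)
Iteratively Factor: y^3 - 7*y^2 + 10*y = (y)*(y^2 - 7*y + 10) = y*(y - 5)*(y - 2)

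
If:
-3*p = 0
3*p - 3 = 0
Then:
No Solution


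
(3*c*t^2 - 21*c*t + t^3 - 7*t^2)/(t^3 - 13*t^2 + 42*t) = (3*c + t)/(t - 6)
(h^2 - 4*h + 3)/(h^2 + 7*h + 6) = (h^2 - 4*h + 3)/(h^2 + 7*h + 6)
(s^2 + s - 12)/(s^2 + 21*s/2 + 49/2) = 2*(s^2 + s - 12)/(2*s^2 + 21*s + 49)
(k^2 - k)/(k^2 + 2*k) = (k - 1)/(k + 2)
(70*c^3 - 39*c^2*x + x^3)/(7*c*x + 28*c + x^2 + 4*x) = (10*c^2 - 7*c*x + x^2)/(x + 4)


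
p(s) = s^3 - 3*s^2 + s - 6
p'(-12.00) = 505.00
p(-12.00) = -2178.00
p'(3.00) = 10.00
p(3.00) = -3.00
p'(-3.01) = 46.24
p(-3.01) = -63.46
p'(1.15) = -1.93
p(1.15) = -7.30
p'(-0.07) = 1.43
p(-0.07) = -6.09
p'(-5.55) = 126.71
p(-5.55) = -274.91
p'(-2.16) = 27.96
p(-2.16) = -32.23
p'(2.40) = 3.88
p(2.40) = -7.06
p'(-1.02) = 10.24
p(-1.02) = -11.20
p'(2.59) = 5.58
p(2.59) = -6.16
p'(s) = 3*s^2 - 6*s + 1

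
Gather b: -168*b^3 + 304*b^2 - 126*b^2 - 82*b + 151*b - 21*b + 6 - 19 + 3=-168*b^3 + 178*b^2 + 48*b - 10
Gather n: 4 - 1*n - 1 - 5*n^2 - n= -5*n^2 - 2*n + 3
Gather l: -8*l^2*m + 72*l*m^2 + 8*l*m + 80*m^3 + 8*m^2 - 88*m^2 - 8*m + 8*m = -8*l^2*m + l*(72*m^2 + 8*m) + 80*m^3 - 80*m^2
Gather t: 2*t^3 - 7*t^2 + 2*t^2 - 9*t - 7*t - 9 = 2*t^3 - 5*t^2 - 16*t - 9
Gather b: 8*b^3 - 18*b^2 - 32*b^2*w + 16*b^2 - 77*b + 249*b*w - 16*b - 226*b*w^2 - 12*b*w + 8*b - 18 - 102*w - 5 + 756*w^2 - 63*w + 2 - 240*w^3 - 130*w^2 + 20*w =8*b^3 + b^2*(-32*w - 2) + b*(-226*w^2 + 237*w - 85) - 240*w^3 + 626*w^2 - 145*w - 21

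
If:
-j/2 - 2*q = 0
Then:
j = -4*q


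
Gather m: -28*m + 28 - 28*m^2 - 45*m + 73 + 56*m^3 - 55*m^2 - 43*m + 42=56*m^3 - 83*m^2 - 116*m + 143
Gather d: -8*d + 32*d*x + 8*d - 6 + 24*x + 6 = 32*d*x + 24*x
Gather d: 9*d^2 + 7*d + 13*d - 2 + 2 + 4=9*d^2 + 20*d + 4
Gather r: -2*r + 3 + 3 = 6 - 2*r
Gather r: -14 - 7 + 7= -14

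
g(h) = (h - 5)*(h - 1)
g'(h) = 2*h - 6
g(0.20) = 3.84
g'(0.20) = -5.60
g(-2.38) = 24.94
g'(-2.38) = -10.76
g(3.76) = -3.42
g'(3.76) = 1.52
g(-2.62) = 27.58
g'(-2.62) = -11.24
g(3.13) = -3.98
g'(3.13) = 0.26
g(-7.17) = 99.43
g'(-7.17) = -20.34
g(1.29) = -1.08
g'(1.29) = -3.42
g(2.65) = -3.88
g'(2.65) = -0.70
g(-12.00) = 221.00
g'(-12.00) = -30.00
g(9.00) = 32.00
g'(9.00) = 12.00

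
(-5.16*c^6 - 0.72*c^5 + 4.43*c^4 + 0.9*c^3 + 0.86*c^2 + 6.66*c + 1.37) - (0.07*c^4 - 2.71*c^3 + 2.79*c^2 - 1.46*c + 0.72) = -5.16*c^6 - 0.72*c^5 + 4.36*c^4 + 3.61*c^3 - 1.93*c^2 + 8.12*c + 0.65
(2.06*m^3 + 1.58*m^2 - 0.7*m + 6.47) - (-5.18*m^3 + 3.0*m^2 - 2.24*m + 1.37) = 7.24*m^3 - 1.42*m^2 + 1.54*m + 5.1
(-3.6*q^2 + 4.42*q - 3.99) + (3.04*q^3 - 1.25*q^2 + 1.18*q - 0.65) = 3.04*q^3 - 4.85*q^2 + 5.6*q - 4.64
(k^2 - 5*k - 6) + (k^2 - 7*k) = 2*k^2 - 12*k - 6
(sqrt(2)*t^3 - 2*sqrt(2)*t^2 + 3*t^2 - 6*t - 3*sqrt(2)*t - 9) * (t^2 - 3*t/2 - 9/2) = sqrt(2)*t^5 - 7*sqrt(2)*t^4/2 + 3*t^4 - 21*t^3/2 - 9*sqrt(2)*t^3/2 - 27*t^2/2 + 27*sqrt(2)*t^2/2 + 27*sqrt(2)*t/2 + 81*t/2 + 81/2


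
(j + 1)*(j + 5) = j^2 + 6*j + 5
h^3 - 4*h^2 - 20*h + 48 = (h - 6)*(h - 2)*(h + 4)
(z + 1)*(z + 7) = z^2 + 8*z + 7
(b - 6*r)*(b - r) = b^2 - 7*b*r + 6*r^2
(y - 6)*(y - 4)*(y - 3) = y^3 - 13*y^2 + 54*y - 72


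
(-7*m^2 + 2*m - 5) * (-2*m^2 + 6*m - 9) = 14*m^4 - 46*m^3 + 85*m^2 - 48*m + 45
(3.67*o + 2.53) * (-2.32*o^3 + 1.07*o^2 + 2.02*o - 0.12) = -8.5144*o^4 - 1.9427*o^3 + 10.1205*o^2 + 4.6702*o - 0.3036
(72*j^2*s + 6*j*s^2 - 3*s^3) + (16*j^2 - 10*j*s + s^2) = 72*j^2*s + 16*j^2 + 6*j*s^2 - 10*j*s - 3*s^3 + s^2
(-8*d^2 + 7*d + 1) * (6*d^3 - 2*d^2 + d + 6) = -48*d^5 + 58*d^4 - 16*d^3 - 43*d^2 + 43*d + 6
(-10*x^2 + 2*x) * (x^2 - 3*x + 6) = -10*x^4 + 32*x^3 - 66*x^2 + 12*x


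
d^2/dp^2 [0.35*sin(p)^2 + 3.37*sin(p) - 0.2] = -3.37*sin(p) + 0.7*cos(2*p)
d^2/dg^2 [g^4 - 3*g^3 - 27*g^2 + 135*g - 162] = 12*g^2 - 18*g - 54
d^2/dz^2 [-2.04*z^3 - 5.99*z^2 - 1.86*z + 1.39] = -12.24*z - 11.98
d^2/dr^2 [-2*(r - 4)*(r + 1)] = -4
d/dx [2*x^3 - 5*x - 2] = 6*x^2 - 5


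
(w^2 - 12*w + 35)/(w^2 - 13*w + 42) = (w - 5)/(w - 6)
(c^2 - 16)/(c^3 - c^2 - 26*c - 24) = (c - 4)/(c^2 - 5*c - 6)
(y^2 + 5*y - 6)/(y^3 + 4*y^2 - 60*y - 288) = (y - 1)/(y^2 - 2*y - 48)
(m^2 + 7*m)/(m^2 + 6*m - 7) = m/(m - 1)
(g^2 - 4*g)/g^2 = (g - 4)/g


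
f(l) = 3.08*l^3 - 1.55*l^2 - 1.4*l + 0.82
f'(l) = 9.24*l^2 - 3.1*l - 1.4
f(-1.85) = -21.40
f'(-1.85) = 35.96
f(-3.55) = -151.54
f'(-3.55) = 126.05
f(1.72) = 9.50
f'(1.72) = 20.60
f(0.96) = 0.77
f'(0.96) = 4.14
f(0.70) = 0.14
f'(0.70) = 0.96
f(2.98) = 64.39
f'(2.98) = 71.42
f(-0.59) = 0.47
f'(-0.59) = 3.65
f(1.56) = 6.56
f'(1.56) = 16.25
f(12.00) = 5083.06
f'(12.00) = 1291.96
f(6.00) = 601.90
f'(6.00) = 312.64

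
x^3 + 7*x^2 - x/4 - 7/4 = (x - 1/2)*(x + 1/2)*(x + 7)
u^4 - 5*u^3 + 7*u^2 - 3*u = u*(u - 3)*(u - 1)^2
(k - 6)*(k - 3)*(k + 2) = k^3 - 7*k^2 + 36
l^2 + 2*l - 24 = (l - 4)*(l + 6)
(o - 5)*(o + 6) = o^2 + o - 30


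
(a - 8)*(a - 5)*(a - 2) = a^3 - 15*a^2 + 66*a - 80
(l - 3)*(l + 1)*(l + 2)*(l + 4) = l^4 + 4*l^3 - 7*l^2 - 34*l - 24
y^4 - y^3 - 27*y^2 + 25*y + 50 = (y - 5)*(y - 2)*(y + 1)*(y + 5)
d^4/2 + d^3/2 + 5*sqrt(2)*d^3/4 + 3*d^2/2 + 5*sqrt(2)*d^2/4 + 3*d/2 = d*(d/2 + 1/2)*(d + sqrt(2))*(d + 3*sqrt(2)/2)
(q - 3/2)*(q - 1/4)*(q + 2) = q^3 + q^2/4 - 25*q/8 + 3/4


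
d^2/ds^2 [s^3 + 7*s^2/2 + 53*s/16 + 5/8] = 6*s + 7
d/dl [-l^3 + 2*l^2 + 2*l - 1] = -3*l^2 + 4*l + 2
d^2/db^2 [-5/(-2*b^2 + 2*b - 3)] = 20*(-2*b^2 + 2*b + 2*(2*b - 1)^2 - 3)/(2*b^2 - 2*b + 3)^3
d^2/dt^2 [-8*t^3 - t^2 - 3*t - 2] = -48*t - 2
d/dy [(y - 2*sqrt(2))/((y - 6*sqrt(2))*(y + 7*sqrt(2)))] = (-y^2 + 4*sqrt(2)*y - 80)/(y^4 + 2*sqrt(2)*y^3 - 166*y^2 - 168*sqrt(2)*y + 7056)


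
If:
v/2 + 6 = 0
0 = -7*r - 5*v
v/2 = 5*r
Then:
No Solution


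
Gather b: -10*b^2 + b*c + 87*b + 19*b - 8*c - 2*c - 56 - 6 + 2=-10*b^2 + b*(c + 106) - 10*c - 60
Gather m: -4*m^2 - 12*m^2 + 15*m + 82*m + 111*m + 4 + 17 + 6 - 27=-16*m^2 + 208*m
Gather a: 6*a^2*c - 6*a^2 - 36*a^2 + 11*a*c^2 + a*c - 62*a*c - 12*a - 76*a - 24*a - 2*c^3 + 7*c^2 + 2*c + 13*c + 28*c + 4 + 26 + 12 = a^2*(6*c - 42) + a*(11*c^2 - 61*c - 112) - 2*c^3 + 7*c^2 + 43*c + 42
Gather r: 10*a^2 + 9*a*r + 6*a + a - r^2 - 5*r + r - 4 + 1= 10*a^2 + 7*a - r^2 + r*(9*a - 4) - 3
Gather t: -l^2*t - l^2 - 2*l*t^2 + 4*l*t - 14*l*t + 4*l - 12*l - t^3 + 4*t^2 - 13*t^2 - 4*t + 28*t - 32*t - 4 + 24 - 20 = -l^2 - 8*l - t^3 + t^2*(-2*l - 9) + t*(-l^2 - 10*l - 8)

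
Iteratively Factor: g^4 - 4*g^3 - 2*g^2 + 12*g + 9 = (g - 3)*(g^3 - g^2 - 5*g - 3) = (g - 3)*(g + 1)*(g^2 - 2*g - 3) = (g - 3)*(g + 1)^2*(g - 3)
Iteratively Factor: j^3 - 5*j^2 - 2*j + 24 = (j + 2)*(j^2 - 7*j + 12) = (j - 4)*(j + 2)*(j - 3)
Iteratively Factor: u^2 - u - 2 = (u + 1)*(u - 2)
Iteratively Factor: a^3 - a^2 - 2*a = (a - 2)*(a^2 + a) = a*(a - 2)*(a + 1)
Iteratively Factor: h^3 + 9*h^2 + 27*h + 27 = (h + 3)*(h^2 + 6*h + 9) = (h + 3)^2*(h + 3)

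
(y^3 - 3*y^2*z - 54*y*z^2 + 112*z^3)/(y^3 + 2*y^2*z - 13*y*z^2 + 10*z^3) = (y^2 - y*z - 56*z^2)/(y^2 + 4*y*z - 5*z^2)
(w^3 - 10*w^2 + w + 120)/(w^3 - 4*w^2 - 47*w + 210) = (w^2 - 5*w - 24)/(w^2 + w - 42)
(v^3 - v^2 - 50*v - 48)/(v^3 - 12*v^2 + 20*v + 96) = (v^2 + 7*v + 6)/(v^2 - 4*v - 12)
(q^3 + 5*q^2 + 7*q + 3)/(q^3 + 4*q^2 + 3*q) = (q + 1)/q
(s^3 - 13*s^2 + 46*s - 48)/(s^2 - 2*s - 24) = (-s^3 + 13*s^2 - 46*s + 48)/(-s^2 + 2*s + 24)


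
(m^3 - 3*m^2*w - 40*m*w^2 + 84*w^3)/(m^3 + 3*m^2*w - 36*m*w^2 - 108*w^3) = (-m^2 + 9*m*w - 14*w^2)/(-m^2 + 3*m*w + 18*w^2)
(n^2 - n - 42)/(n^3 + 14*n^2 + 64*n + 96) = (n - 7)/(n^2 + 8*n + 16)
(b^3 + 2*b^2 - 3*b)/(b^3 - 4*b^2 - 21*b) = (b - 1)/(b - 7)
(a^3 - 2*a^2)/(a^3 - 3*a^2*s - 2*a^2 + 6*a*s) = a/(a - 3*s)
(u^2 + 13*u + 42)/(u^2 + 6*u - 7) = (u + 6)/(u - 1)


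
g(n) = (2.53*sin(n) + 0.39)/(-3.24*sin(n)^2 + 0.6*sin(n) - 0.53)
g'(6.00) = -1.74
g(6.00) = 0.33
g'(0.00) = -5.61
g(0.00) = -0.74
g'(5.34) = 0.10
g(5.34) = 0.53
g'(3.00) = 4.02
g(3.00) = -1.47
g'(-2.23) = -0.10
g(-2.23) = 0.53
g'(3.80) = 0.01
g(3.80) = 0.55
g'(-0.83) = 0.09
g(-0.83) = 0.54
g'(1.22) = 0.35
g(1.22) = -0.98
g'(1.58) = -0.01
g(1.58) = -0.92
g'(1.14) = 0.44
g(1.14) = -1.01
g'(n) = (6.48*sin(n)*cos(n) - 0.6*cos(n))*(2.53*sin(n) + 0.39)/(-3.24*sin(n)^2 + 0.6*sin(n) - 0.53)^2 + 2.53*cos(n)/(-3.24*sin(n)^2 + 0.6*sin(n) - 0.53) = (8.1972*sin(n)^2 + 2.5272*sin(n) - 1.5749)*cos(n)/(10.4976*sin(n)^4 - 3.888*sin(n)^3 + 3.7944*sin(n)^2 - 0.636*sin(n) + 0.2809)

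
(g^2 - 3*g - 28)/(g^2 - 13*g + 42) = (g + 4)/(g - 6)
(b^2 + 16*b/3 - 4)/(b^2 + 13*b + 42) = (b - 2/3)/(b + 7)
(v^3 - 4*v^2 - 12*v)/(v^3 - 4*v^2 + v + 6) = v*(v^2 - 4*v - 12)/(v^3 - 4*v^2 + v + 6)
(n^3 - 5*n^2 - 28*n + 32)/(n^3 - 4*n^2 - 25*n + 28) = (n - 8)/(n - 7)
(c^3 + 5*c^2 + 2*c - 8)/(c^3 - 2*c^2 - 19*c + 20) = (c + 2)/(c - 5)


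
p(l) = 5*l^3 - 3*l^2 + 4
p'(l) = 15*l^2 - 6*l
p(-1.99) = -47.28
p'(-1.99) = 71.34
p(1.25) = 9.08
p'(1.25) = 15.94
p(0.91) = 5.28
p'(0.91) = 6.96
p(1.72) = 20.57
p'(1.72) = 34.06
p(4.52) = 404.44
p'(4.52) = 279.34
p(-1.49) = -19.20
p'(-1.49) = 42.24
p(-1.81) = -35.48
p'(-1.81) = 60.00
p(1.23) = 8.77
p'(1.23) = 15.31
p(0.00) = 4.00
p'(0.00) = 0.00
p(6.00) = 976.00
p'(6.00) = 504.00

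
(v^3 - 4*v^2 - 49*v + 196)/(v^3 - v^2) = (v^3 - 4*v^2 - 49*v + 196)/(v^2*(v - 1))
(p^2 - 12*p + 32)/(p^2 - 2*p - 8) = (p - 8)/(p + 2)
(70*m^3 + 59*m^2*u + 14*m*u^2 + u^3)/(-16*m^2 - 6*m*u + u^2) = (35*m^2 + 12*m*u + u^2)/(-8*m + u)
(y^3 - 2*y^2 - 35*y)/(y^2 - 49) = y*(y + 5)/(y + 7)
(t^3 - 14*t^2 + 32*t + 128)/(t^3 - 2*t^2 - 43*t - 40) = (t^2 - 6*t - 16)/(t^2 + 6*t + 5)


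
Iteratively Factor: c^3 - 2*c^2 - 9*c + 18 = (c - 2)*(c^2 - 9) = (c - 2)*(c + 3)*(c - 3)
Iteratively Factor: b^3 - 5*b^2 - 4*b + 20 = (b - 2)*(b^2 - 3*b - 10) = (b - 5)*(b - 2)*(b + 2)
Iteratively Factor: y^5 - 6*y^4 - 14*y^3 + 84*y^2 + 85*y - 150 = (y + 2)*(y^4 - 8*y^3 + 2*y^2 + 80*y - 75) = (y - 1)*(y + 2)*(y^3 - 7*y^2 - 5*y + 75) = (y - 1)*(y + 2)*(y + 3)*(y^2 - 10*y + 25) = (y - 5)*(y - 1)*(y + 2)*(y + 3)*(y - 5)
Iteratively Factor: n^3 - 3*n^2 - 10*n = (n + 2)*(n^2 - 5*n) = (n - 5)*(n + 2)*(n)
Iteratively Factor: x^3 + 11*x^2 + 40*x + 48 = (x + 4)*(x^2 + 7*x + 12) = (x + 4)^2*(x + 3)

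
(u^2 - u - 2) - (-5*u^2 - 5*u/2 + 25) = 6*u^2 + 3*u/2 - 27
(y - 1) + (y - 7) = 2*y - 8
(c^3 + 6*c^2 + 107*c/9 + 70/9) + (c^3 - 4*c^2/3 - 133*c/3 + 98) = 2*c^3 + 14*c^2/3 - 292*c/9 + 952/9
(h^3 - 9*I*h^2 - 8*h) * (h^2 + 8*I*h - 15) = h^5 - I*h^4 + 49*h^3 + 71*I*h^2 + 120*h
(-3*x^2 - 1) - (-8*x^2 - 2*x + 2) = 5*x^2 + 2*x - 3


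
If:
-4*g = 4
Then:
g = -1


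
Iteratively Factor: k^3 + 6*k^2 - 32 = (k + 4)*(k^2 + 2*k - 8) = (k - 2)*(k + 4)*(k + 4)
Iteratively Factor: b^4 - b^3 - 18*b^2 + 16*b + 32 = (b - 4)*(b^3 + 3*b^2 - 6*b - 8) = (b - 4)*(b + 1)*(b^2 + 2*b - 8) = (b - 4)*(b - 2)*(b + 1)*(b + 4)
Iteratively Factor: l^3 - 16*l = (l + 4)*(l^2 - 4*l) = l*(l + 4)*(l - 4)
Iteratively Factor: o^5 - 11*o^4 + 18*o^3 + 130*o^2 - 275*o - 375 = (o - 5)*(o^4 - 6*o^3 - 12*o^2 + 70*o + 75) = (o - 5)^2*(o^3 - o^2 - 17*o - 15) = (o - 5)^2*(o + 3)*(o^2 - 4*o - 5) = (o - 5)^3*(o + 3)*(o + 1)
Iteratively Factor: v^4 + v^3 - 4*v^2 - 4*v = (v - 2)*(v^3 + 3*v^2 + 2*v) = (v - 2)*(v + 2)*(v^2 + v) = (v - 2)*(v + 1)*(v + 2)*(v)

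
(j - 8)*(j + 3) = j^2 - 5*j - 24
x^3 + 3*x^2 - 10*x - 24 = (x - 3)*(x + 2)*(x + 4)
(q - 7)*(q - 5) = q^2 - 12*q + 35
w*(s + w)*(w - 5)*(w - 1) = s*w^3 - 6*s*w^2 + 5*s*w + w^4 - 6*w^3 + 5*w^2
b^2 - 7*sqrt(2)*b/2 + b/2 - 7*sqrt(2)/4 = (b + 1/2)*(b - 7*sqrt(2)/2)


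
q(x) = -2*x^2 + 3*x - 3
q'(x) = 3 - 4*x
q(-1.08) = -8.57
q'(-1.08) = 7.32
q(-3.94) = -45.87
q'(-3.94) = 18.76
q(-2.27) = -20.12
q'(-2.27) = 12.08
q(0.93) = -1.94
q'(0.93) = -0.72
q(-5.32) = -75.56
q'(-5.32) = 24.28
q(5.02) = -38.34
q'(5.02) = -17.08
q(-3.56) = -39.03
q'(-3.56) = 17.24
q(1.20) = -2.28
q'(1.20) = -1.80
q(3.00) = -12.00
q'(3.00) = -9.00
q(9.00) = -138.00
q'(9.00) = -33.00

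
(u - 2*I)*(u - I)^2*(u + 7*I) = u^4 + 3*I*u^3 + 23*u^2 - 33*I*u - 14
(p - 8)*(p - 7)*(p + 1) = p^3 - 14*p^2 + 41*p + 56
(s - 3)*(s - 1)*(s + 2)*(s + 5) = s^4 + 3*s^3 - 15*s^2 - 19*s + 30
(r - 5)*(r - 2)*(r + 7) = r^3 - 39*r + 70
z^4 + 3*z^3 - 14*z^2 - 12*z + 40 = (z - 2)^2*(z + 2)*(z + 5)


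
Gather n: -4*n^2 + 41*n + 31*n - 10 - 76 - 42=-4*n^2 + 72*n - 128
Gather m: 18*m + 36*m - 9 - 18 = 54*m - 27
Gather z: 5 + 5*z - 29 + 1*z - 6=6*z - 30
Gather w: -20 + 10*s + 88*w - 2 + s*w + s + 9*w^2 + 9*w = 11*s + 9*w^2 + w*(s + 97) - 22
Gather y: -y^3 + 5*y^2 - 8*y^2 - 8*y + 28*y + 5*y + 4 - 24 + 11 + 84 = -y^3 - 3*y^2 + 25*y + 75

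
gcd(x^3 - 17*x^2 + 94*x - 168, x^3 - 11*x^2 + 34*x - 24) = x^2 - 10*x + 24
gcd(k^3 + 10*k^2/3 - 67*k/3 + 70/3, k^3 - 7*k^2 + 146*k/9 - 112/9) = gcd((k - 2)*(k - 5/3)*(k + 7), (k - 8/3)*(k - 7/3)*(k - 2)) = k - 2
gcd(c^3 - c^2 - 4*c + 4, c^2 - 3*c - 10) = c + 2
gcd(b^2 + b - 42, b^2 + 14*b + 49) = b + 7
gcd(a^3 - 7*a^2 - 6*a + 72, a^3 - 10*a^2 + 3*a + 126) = a^2 - 3*a - 18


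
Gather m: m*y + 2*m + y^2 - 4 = m*(y + 2) + y^2 - 4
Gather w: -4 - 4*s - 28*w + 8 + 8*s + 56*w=4*s + 28*w + 4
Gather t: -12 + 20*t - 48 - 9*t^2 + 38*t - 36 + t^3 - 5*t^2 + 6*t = t^3 - 14*t^2 + 64*t - 96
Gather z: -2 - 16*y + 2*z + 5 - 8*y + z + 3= -24*y + 3*z + 6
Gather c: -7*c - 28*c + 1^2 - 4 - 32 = -35*c - 35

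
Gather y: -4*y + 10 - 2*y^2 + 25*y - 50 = -2*y^2 + 21*y - 40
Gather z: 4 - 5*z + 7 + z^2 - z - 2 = z^2 - 6*z + 9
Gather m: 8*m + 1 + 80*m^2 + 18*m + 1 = 80*m^2 + 26*m + 2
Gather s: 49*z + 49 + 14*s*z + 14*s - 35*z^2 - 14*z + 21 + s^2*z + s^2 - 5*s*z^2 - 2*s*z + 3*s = s^2*(z + 1) + s*(-5*z^2 + 12*z + 17) - 35*z^2 + 35*z + 70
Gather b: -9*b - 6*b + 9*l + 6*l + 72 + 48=-15*b + 15*l + 120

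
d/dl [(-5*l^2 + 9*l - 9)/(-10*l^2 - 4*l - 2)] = (55*l^2 - 80*l - 27)/(2*(25*l^4 + 20*l^3 + 14*l^2 + 4*l + 1))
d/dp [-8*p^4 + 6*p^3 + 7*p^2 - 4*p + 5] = -32*p^3 + 18*p^2 + 14*p - 4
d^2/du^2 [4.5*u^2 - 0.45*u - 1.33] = 9.00000000000000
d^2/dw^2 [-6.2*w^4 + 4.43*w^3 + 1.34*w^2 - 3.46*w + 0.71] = -74.4*w^2 + 26.58*w + 2.68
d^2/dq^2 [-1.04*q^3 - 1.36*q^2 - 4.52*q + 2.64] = -6.24*q - 2.72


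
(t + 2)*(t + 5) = t^2 + 7*t + 10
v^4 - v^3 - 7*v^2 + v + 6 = (v - 3)*(v - 1)*(v + 1)*(v + 2)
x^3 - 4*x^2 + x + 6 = (x - 3)*(x - 2)*(x + 1)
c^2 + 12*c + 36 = (c + 6)^2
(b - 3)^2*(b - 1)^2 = b^4 - 8*b^3 + 22*b^2 - 24*b + 9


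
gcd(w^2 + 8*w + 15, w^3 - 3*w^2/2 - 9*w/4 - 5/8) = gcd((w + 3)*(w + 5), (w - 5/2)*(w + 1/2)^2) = 1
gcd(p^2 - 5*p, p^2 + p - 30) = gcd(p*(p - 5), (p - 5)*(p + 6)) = p - 5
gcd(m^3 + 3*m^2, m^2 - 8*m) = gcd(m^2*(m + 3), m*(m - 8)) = m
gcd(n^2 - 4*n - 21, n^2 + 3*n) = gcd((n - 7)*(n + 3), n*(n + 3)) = n + 3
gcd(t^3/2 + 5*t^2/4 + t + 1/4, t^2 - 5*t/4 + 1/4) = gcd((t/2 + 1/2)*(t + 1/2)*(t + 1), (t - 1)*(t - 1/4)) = 1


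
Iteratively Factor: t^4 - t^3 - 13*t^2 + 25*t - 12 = (t - 1)*(t^3 - 13*t + 12) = (t - 3)*(t - 1)*(t^2 + 3*t - 4) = (t - 3)*(t - 1)^2*(t + 4)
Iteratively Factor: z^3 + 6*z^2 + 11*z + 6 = (z + 1)*(z^2 + 5*z + 6) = (z + 1)*(z + 2)*(z + 3)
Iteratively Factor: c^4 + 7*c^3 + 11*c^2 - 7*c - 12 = (c + 1)*(c^3 + 6*c^2 + 5*c - 12) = (c - 1)*(c + 1)*(c^2 + 7*c + 12) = (c - 1)*(c + 1)*(c + 3)*(c + 4)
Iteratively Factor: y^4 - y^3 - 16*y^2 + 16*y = (y + 4)*(y^3 - 5*y^2 + 4*y) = (y - 1)*(y + 4)*(y^2 - 4*y) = y*(y - 1)*(y + 4)*(y - 4)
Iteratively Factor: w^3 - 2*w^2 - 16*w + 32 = (w - 2)*(w^2 - 16) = (w - 4)*(w - 2)*(w + 4)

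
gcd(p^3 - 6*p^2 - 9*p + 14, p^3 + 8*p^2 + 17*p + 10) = p + 2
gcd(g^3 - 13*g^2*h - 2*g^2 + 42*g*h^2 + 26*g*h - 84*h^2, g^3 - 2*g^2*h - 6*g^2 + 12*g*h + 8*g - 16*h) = g - 2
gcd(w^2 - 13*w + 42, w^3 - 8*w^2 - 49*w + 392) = w - 7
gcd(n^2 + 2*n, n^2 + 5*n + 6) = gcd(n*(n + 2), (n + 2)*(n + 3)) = n + 2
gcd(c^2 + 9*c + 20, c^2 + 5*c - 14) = 1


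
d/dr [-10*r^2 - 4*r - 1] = -20*r - 4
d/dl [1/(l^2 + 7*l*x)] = (-2*l - 7*x)/(l^2*(l + 7*x)^2)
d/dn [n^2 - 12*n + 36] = 2*n - 12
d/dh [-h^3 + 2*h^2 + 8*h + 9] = -3*h^2 + 4*h + 8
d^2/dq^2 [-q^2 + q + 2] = -2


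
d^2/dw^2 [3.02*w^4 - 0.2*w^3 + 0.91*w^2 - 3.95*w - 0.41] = 36.24*w^2 - 1.2*w + 1.82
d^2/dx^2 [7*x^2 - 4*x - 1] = 14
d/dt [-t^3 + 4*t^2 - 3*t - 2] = -3*t^2 + 8*t - 3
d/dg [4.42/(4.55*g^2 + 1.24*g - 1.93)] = (-40.222*g - 5.4808)/(4.55*g^2 + 1.24*g - 1.93)^2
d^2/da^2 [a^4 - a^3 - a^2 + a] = 12*a^2 - 6*a - 2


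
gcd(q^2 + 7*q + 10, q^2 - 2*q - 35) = q + 5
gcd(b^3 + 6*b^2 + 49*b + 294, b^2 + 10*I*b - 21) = b + 7*I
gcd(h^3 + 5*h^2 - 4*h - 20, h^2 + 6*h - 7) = 1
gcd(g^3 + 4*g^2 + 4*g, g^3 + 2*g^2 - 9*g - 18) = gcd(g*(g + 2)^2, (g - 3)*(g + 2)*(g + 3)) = g + 2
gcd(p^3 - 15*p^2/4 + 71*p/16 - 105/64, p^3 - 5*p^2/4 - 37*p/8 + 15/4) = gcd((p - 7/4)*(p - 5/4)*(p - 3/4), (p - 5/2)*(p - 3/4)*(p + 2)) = p - 3/4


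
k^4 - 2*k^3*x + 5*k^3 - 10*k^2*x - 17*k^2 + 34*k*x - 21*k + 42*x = (k - 3)*(k + 1)*(k + 7)*(k - 2*x)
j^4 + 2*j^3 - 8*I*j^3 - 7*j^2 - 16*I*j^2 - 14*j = j*(j + 2)*(j - 7*I)*(j - I)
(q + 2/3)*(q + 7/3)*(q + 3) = q^3 + 6*q^2 + 95*q/9 + 14/3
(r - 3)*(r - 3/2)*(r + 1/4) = r^3 - 17*r^2/4 + 27*r/8 + 9/8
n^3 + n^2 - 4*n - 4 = (n - 2)*(n + 1)*(n + 2)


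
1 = 1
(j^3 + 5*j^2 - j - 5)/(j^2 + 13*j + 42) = (j^3 + 5*j^2 - j - 5)/(j^2 + 13*j + 42)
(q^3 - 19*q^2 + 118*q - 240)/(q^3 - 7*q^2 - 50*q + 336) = (q - 5)/(q + 7)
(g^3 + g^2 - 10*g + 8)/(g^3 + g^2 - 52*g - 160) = (g^2 - 3*g + 2)/(g^2 - 3*g - 40)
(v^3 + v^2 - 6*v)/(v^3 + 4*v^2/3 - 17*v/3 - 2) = 3*v/(3*v + 1)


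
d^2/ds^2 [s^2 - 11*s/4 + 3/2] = 2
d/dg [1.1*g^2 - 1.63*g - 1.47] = 2.2*g - 1.63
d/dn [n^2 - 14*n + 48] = 2*n - 14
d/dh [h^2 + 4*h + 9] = 2*h + 4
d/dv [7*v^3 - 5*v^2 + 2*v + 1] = 21*v^2 - 10*v + 2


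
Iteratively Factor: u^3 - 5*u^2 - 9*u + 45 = (u + 3)*(u^2 - 8*u + 15) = (u - 5)*(u + 3)*(u - 3)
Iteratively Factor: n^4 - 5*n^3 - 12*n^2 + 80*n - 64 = (n - 4)*(n^3 - n^2 - 16*n + 16) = (n - 4)*(n + 4)*(n^2 - 5*n + 4) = (n - 4)^2*(n + 4)*(n - 1)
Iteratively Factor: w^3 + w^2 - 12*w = (w + 4)*(w^2 - 3*w) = (w - 3)*(w + 4)*(w)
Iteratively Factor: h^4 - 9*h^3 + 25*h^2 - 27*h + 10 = (h - 1)*(h^3 - 8*h^2 + 17*h - 10) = (h - 2)*(h - 1)*(h^2 - 6*h + 5) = (h - 5)*(h - 2)*(h - 1)*(h - 1)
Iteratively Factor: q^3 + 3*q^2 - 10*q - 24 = (q + 4)*(q^2 - q - 6) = (q + 2)*(q + 4)*(q - 3)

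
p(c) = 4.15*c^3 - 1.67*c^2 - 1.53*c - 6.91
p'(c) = 12.45*c^2 - 3.34*c - 1.53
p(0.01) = -6.93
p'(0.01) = -1.56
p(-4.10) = -314.73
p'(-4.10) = 221.45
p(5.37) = 579.36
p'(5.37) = 339.55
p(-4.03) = -299.49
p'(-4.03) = 214.13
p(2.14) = 22.84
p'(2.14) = 48.34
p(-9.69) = -3924.78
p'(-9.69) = 1199.84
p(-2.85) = -112.18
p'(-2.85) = 109.11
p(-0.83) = -9.16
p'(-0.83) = 9.82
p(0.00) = -6.91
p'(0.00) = -1.53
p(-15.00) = -14365.96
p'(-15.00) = 2849.82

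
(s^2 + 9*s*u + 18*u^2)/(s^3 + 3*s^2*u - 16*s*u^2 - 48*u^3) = (s + 6*u)/(s^2 - 16*u^2)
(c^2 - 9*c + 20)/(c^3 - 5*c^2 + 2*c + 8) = (c - 5)/(c^2 - c - 2)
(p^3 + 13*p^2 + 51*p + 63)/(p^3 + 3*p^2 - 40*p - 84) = (p^2 + 6*p + 9)/(p^2 - 4*p - 12)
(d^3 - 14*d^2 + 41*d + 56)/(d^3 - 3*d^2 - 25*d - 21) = (d - 8)/(d + 3)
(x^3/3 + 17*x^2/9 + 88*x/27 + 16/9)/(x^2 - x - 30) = (9*x^3 + 51*x^2 + 88*x + 48)/(27*(x^2 - x - 30))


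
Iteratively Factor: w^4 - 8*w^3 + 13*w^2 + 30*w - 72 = (w - 3)*(w^3 - 5*w^2 - 2*w + 24) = (w - 3)^2*(w^2 - 2*w - 8) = (w - 4)*(w - 3)^2*(w + 2)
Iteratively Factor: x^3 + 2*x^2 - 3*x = (x - 1)*(x^2 + 3*x) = x*(x - 1)*(x + 3)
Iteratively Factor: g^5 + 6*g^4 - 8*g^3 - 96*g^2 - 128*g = (g + 2)*(g^4 + 4*g^3 - 16*g^2 - 64*g) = (g + 2)*(g + 4)*(g^3 - 16*g) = g*(g + 2)*(g + 4)*(g^2 - 16) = g*(g - 4)*(g + 2)*(g + 4)*(g + 4)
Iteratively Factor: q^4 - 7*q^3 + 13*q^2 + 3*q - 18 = (q + 1)*(q^3 - 8*q^2 + 21*q - 18) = (q - 3)*(q + 1)*(q^2 - 5*q + 6) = (q - 3)^2*(q + 1)*(q - 2)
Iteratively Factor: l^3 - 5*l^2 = (l - 5)*(l^2) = l*(l - 5)*(l)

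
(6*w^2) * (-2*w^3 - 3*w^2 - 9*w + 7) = -12*w^5 - 18*w^4 - 54*w^3 + 42*w^2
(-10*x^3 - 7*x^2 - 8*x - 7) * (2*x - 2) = -20*x^4 + 6*x^3 - 2*x^2 + 2*x + 14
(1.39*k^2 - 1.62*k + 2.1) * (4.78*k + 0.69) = 6.6442*k^3 - 6.7845*k^2 + 8.9202*k + 1.449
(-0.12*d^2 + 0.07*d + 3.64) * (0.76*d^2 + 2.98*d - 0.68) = -0.0912*d^4 - 0.3044*d^3 + 3.0566*d^2 + 10.7996*d - 2.4752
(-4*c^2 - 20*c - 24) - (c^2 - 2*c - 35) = -5*c^2 - 18*c + 11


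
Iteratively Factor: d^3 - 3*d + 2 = (d - 1)*(d^2 + d - 2) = (d - 1)^2*(d + 2)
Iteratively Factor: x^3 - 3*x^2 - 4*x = (x + 1)*(x^2 - 4*x) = (x - 4)*(x + 1)*(x)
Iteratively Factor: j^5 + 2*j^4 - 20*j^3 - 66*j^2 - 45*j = (j)*(j^4 + 2*j^3 - 20*j^2 - 66*j - 45) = j*(j - 5)*(j^3 + 7*j^2 + 15*j + 9) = j*(j - 5)*(j + 3)*(j^2 + 4*j + 3) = j*(j - 5)*(j + 1)*(j + 3)*(j + 3)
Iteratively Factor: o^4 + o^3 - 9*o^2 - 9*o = (o + 3)*(o^3 - 2*o^2 - 3*o) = o*(o + 3)*(o^2 - 2*o - 3) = o*(o + 1)*(o + 3)*(o - 3)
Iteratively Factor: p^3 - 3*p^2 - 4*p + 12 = (p - 3)*(p^2 - 4) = (p - 3)*(p - 2)*(p + 2)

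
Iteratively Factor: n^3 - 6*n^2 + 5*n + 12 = (n - 4)*(n^2 - 2*n - 3) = (n - 4)*(n - 3)*(n + 1)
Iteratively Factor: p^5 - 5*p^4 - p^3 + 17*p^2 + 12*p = (p)*(p^4 - 5*p^3 - p^2 + 17*p + 12) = p*(p + 1)*(p^3 - 6*p^2 + 5*p + 12) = p*(p + 1)^2*(p^2 - 7*p + 12) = p*(p - 3)*(p + 1)^2*(p - 4)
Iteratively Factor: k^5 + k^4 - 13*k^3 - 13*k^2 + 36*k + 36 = (k - 2)*(k^4 + 3*k^3 - 7*k^2 - 27*k - 18) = (k - 2)*(k + 3)*(k^3 - 7*k - 6) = (k - 3)*(k - 2)*(k + 3)*(k^2 + 3*k + 2) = (k - 3)*(k - 2)*(k + 2)*(k + 3)*(k + 1)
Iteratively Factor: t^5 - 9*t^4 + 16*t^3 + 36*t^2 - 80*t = (t)*(t^4 - 9*t^3 + 16*t^2 + 36*t - 80) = t*(t + 2)*(t^3 - 11*t^2 + 38*t - 40) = t*(t - 5)*(t + 2)*(t^2 - 6*t + 8) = t*(t - 5)*(t - 2)*(t + 2)*(t - 4)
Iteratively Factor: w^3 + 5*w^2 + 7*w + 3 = (w + 1)*(w^2 + 4*w + 3) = (w + 1)^2*(w + 3)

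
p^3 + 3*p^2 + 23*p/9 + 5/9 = (p + 1/3)*(p + 1)*(p + 5/3)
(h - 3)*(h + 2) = h^2 - h - 6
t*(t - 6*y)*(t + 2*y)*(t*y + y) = t^4*y - 4*t^3*y^2 + t^3*y - 12*t^2*y^3 - 4*t^2*y^2 - 12*t*y^3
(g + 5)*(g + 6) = g^2 + 11*g + 30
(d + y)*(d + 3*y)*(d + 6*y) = d^3 + 10*d^2*y + 27*d*y^2 + 18*y^3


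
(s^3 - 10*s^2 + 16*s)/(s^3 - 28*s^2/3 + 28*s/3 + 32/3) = 3*s/(3*s + 2)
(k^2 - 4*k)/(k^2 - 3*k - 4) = k/(k + 1)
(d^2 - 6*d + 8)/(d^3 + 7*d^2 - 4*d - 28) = (d - 4)/(d^2 + 9*d + 14)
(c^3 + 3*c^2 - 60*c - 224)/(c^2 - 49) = (c^2 - 4*c - 32)/(c - 7)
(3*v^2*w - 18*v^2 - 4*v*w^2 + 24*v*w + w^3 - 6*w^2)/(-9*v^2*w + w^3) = (-v*w + 6*v + w^2 - 6*w)/(w*(3*v + w))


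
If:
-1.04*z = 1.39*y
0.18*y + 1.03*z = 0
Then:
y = 0.00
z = 0.00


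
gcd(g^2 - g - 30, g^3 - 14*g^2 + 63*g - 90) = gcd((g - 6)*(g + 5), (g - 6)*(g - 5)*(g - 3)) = g - 6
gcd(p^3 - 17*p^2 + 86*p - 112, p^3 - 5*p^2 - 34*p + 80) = p^2 - 10*p + 16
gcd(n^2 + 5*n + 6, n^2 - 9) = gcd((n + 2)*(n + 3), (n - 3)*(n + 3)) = n + 3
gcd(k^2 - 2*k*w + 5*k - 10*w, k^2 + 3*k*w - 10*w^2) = -k + 2*w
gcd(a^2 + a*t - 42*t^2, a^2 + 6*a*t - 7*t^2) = a + 7*t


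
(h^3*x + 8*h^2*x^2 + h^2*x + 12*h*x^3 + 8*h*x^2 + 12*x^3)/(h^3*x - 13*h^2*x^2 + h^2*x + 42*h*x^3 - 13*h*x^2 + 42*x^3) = (h^2 + 8*h*x + 12*x^2)/(h^2 - 13*h*x + 42*x^2)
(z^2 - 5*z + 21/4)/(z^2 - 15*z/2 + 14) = (z - 3/2)/(z - 4)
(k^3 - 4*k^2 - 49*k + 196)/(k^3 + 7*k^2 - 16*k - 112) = (k - 7)/(k + 4)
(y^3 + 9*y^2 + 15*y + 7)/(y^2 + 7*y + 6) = (y^2 + 8*y + 7)/(y + 6)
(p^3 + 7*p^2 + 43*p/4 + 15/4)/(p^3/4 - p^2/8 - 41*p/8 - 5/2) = 2*(2*p^2 + 13*p + 15)/(p^2 - p - 20)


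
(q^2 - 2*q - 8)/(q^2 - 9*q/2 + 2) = 2*(q + 2)/(2*q - 1)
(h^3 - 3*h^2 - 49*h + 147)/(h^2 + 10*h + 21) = (h^2 - 10*h + 21)/(h + 3)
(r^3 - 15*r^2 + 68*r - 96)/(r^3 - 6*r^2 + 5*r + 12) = (r - 8)/(r + 1)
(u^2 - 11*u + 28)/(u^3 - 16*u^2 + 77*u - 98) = (u - 4)/(u^2 - 9*u + 14)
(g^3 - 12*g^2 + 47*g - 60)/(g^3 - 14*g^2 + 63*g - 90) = (g - 4)/(g - 6)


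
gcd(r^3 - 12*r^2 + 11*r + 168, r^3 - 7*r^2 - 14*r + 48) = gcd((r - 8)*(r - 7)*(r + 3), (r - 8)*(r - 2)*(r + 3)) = r^2 - 5*r - 24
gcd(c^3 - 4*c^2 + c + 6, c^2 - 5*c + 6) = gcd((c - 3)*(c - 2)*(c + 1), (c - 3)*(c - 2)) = c^2 - 5*c + 6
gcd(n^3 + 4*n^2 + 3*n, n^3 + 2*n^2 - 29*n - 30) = n + 1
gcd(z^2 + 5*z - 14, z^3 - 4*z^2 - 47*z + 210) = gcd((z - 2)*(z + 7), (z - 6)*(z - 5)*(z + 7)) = z + 7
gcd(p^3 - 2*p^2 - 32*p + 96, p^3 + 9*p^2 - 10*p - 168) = p^2 + 2*p - 24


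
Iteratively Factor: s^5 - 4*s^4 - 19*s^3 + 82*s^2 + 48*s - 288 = (s + 2)*(s^4 - 6*s^3 - 7*s^2 + 96*s - 144) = (s - 4)*(s + 2)*(s^3 - 2*s^2 - 15*s + 36) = (s - 4)*(s + 2)*(s + 4)*(s^2 - 6*s + 9) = (s - 4)*(s - 3)*(s + 2)*(s + 4)*(s - 3)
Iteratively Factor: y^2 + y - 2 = (y + 2)*(y - 1)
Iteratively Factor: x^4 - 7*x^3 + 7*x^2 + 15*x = (x - 5)*(x^3 - 2*x^2 - 3*x) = (x - 5)*(x - 3)*(x^2 + x) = x*(x - 5)*(x - 3)*(x + 1)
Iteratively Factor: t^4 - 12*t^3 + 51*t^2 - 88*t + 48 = (t - 4)*(t^3 - 8*t^2 + 19*t - 12) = (t - 4)*(t - 3)*(t^2 - 5*t + 4) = (t - 4)*(t - 3)*(t - 1)*(t - 4)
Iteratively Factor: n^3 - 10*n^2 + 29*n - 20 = (n - 1)*(n^2 - 9*n + 20) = (n - 4)*(n - 1)*(n - 5)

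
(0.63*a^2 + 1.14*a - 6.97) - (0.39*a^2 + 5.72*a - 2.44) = 0.24*a^2 - 4.58*a - 4.53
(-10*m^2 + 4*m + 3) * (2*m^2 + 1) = -20*m^4 + 8*m^3 - 4*m^2 + 4*m + 3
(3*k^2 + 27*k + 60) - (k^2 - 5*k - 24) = 2*k^2 + 32*k + 84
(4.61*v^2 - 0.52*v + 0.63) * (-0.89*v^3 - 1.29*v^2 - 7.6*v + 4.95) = -4.1029*v^5 - 5.4841*v^4 - 34.9259*v^3 + 25.9588*v^2 - 7.362*v + 3.1185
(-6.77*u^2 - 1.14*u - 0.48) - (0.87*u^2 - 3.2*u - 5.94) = -7.64*u^2 + 2.06*u + 5.46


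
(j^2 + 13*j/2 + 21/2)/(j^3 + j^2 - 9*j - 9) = (j + 7/2)/(j^2 - 2*j - 3)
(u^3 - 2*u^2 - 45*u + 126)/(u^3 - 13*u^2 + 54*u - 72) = (u + 7)/(u - 4)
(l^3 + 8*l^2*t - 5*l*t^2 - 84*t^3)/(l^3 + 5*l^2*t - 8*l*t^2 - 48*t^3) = (l + 7*t)/(l + 4*t)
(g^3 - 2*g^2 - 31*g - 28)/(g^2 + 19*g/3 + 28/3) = 3*(g^2 - 6*g - 7)/(3*g + 7)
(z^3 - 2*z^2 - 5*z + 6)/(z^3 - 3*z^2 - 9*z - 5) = (-z^3 + 2*z^2 + 5*z - 6)/(-z^3 + 3*z^2 + 9*z + 5)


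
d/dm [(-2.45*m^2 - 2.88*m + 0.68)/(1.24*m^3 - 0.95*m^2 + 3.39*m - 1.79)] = (3.038*m^4 + 7.1424*m^3 - 13.5711*m^2 + 10.063*m + 2.85)/(1.5376*m^6 - 2.356*m^5 + 9.3097*m^4 - 10.8802*m^3 + 14.8931*m^2 - 12.1362*m + 3.2041)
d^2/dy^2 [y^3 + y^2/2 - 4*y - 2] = 6*y + 1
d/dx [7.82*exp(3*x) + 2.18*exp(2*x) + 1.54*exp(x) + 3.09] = (23.46*exp(2*x) + 4.36*exp(x) + 1.54)*exp(x)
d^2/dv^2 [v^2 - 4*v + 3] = 2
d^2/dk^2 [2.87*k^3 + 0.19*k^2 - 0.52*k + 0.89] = 17.22*k + 0.38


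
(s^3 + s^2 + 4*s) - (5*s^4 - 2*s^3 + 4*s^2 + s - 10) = -5*s^4 + 3*s^3 - 3*s^2 + 3*s + 10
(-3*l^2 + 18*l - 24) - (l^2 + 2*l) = -4*l^2 + 16*l - 24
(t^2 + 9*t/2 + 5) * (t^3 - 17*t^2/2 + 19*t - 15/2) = t^5 - 4*t^4 - 57*t^3/4 + 71*t^2/2 + 245*t/4 - 75/2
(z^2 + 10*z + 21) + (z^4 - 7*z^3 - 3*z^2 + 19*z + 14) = z^4 - 7*z^3 - 2*z^2 + 29*z + 35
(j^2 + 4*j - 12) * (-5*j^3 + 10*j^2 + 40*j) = -5*j^5 - 10*j^4 + 140*j^3 + 40*j^2 - 480*j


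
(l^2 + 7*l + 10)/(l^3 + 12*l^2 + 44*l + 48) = (l + 5)/(l^2 + 10*l + 24)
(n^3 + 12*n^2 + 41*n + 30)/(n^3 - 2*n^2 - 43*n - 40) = (n + 6)/(n - 8)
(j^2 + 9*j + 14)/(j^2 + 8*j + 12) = (j + 7)/(j + 6)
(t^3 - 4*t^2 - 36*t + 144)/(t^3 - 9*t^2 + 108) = (t^2 + 2*t - 24)/(t^2 - 3*t - 18)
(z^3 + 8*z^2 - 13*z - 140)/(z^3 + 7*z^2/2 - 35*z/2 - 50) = 2*(z + 7)/(2*z + 5)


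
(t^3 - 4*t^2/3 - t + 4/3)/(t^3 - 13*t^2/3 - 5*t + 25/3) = (3*t^2 - t - 4)/(3*t^2 - 10*t - 25)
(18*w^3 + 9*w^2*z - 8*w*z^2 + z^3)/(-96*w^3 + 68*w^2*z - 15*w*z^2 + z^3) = (-6*w^2 - 5*w*z + z^2)/(32*w^2 - 12*w*z + z^2)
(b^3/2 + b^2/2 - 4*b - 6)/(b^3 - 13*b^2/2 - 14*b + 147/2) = (b^2 + 4*b + 4)/(2*b^2 - 7*b - 49)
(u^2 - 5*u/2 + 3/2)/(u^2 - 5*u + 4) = (u - 3/2)/(u - 4)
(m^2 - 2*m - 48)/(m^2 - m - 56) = (m + 6)/(m + 7)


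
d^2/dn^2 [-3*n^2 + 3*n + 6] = -6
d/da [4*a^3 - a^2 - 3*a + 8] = 12*a^2 - 2*a - 3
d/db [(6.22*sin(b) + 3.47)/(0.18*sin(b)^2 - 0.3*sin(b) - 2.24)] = (-1.2492*sin(b) + 0.5598*cos(2*b) - 13.4516)*cos(b)/(-0.18*sin(b)^2 + 0.3*sin(b) + 2.24)^2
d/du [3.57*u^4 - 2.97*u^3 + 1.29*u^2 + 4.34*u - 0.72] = 14.28*u^3 - 8.91*u^2 + 2.58*u + 4.34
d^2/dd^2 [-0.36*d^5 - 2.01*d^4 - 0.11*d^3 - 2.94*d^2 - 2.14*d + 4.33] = -7.2*d^3 - 24.12*d^2 - 0.66*d - 5.88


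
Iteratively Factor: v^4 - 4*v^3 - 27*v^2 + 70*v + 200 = (v + 2)*(v^3 - 6*v^2 - 15*v + 100) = (v - 5)*(v + 2)*(v^2 - v - 20) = (v - 5)*(v + 2)*(v + 4)*(v - 5)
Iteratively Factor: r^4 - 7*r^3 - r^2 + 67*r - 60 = (r - 1)*(r^3 - 6*r^2 - 7*r + 60) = (r - 5)*(r - 1)*(r^2 - r - 12) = (r - 5)*(r - 4)*(r - 1)*(r + 3)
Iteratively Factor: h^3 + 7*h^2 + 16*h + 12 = (h + 2)*(h^2 + 5*h + 6) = (h + 2)^2*(h + 3)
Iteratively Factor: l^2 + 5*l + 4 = (l + 4)*(l + 1)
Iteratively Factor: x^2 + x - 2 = (x + 2)*(x - 1)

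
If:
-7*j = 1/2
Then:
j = -1/14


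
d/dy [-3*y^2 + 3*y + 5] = 3 - 6*y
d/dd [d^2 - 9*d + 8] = 2*d - 9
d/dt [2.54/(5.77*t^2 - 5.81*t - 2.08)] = (14.7574 - 29.3116*t)/(-5.77*t^2 + 5.81*t + 2.08)^2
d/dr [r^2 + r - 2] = 2*r + 1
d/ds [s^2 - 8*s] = 2*s - 8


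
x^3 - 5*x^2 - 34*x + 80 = (x - 8)*(x - 2)*(x + 5)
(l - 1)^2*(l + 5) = l^3 + 3*l^2 - 9*l + 5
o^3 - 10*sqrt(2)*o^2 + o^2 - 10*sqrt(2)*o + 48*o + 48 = (o + 1)*(o - 6*sqrt(2))*(o - 4*sqrt(2))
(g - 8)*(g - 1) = g^2 - 9*g + 8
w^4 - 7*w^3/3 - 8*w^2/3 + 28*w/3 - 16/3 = (w - 2)*(w - 4/3)*(w - 1)*(w + 2)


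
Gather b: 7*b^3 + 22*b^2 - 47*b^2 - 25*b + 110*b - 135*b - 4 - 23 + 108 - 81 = 7*b^3 - 25*b^2 - 50*b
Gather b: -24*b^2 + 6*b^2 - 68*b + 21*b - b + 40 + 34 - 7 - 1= -18*b^2 - 48*b + 66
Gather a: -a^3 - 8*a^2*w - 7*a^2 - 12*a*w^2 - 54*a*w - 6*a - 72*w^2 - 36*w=-a^3 + a^2*(-8*w - 7) + a*(-12*w^2 - 54*w - 6) - 72*w^2 - 36*w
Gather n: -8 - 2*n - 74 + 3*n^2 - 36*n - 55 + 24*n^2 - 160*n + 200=27*n^2 - 198*n + 63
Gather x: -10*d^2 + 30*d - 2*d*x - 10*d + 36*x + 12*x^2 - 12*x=-10*d^2 + 20*d + 12*x^2 + x*(24 - 2*d)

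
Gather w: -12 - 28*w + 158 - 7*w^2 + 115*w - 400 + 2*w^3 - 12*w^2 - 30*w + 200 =2*w^3 - 19*w^2 + 57*w - 54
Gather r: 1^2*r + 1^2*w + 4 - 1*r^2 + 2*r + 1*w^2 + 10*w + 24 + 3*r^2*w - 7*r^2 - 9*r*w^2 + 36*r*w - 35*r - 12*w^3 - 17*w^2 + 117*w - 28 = r^2*(3*w - 8) + r*(-9*w^2 + 36*w - 32) - 12*w^3 - 16*w^2 + 128*w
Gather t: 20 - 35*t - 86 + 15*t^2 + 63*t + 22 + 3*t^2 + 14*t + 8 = 18*t^2 + 42*t - 36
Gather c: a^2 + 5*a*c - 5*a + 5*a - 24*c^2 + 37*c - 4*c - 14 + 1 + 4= a^2 - 24*c^2 + c*(5*a + 33) - 9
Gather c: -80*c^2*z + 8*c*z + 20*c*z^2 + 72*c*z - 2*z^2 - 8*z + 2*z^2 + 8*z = -80*c^2*z + c*(20*z^2 + 80*z)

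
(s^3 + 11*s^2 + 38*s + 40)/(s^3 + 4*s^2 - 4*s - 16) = (s + 5)/(s - 2)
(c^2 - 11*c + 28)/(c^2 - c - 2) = (-c^2 + 11*c - 28)/(-c^2 + c + 2)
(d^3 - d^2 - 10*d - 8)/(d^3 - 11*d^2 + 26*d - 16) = (d^3 - d^2 - 10*d - 8)/(d^3 - 11*d^2 + 26*d - 16)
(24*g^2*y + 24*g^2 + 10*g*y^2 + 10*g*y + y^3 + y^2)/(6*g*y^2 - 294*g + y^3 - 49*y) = (4*g*y + 4*g + y^2 + y)/(y^2 - 49)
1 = 1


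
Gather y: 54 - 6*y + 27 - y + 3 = 84 - 7*y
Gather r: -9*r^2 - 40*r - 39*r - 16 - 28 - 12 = -9*r^2 - 79*r - 56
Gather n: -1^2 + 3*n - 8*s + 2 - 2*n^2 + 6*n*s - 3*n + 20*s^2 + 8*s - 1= -2*n^2 + 6*n*s + 20*s^2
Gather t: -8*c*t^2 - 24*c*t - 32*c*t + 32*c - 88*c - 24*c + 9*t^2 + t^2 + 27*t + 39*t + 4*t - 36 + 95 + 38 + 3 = -80*c + t^2*(10 - 8*c) + t*(70 - 56*c) + 100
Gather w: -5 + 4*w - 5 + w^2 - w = w^2 + 3*w - 10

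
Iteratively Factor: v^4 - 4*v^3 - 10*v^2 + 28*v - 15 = (v - 5)*(v^3 + v^2 - 5*v + 3) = (v - 5)*(v + 3)*(v^2 - 2*v + 1) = (v - 5)*(v - 1)*(v + 3)*(v - 1)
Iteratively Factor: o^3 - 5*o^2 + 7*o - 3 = (o - 3)*(o^2 - 2*o + 1) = (o - 3)*(o - 1)*(o - 1)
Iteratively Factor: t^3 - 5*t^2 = (t)*(t^2 - 5*t) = t*(t - 5)*(t)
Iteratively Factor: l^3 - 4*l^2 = (l)*(l^2 - 4*l) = l*(l - 4)*(l)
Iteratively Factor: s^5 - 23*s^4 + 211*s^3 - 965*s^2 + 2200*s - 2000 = (s - 4)*(s^4 - 19*s^3 + 135*s^2 - 425*s + 500) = (s - 5)*(s - 4)*(s^3 - 14*s^2 + 65*s - 100) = (s - 5)^2*(s - 4)*(s^2 - 9*s + 20) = (s - 5)^3*(s - 4)*(s - 4)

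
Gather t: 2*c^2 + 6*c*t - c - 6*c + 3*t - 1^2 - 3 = 2*c^2 - 7*c + t*(6*c + 3) - 4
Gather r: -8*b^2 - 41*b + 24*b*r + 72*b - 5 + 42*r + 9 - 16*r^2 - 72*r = -8*b^2 + 31*b - 16*r^2 + r*(24*b - 30) + 4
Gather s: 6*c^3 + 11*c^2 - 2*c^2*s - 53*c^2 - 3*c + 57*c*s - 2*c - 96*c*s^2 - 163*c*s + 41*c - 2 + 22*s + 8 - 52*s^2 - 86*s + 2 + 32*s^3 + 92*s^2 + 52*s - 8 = 6*c^3 - 42*c^2 + 36*c + 32*s^3 + s^2*(40 - 96*c) + s*(-2*c^2 - 106*c - 12)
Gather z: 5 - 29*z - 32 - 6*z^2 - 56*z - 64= -6*z^2 - 85*z - 91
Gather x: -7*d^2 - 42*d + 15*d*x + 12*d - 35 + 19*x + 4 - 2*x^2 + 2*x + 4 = -7*d^2 - 30*d - 2*x^2 + x*(15*d + 21) - 27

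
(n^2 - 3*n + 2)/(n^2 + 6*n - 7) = (n - 2)/(n + 7)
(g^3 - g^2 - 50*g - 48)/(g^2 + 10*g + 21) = (g^3 - g^2 - 50*g - 48)/(g^2 + 10*g + 21)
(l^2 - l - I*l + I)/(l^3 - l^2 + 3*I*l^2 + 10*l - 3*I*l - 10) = (l - I)/(l^2 + 3*I*l + 10)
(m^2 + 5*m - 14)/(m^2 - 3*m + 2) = (m + 7)/(m - 1)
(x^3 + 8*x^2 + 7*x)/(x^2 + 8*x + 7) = x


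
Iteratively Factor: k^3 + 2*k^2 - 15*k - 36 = (k + 3)*(k^2 - k - 12) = (k + 3)^2*(k - 4)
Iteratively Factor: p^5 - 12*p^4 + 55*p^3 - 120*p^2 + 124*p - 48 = (p - 2)*(p^4 - 10*p^3 + 35*p^2 - 50*p + 24) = (p - 2)*(p - 1)*(p^3 - 9*p^2 + 26*p - 24) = (p - 2)^2*(p - 1)*(p^2 - 7*p + 12) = (p - 3)*(p - 2)^2*(p - 1)*(p - 4)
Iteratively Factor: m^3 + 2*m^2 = (m)*(m^2 + 2*m) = m*(m + 2)*(m)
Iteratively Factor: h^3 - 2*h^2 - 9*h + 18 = (h - 2)*(h^2 - 9) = (h - 2)*(h + 3)*(h - 3)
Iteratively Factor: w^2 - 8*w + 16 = (w - 4)*(w - 4)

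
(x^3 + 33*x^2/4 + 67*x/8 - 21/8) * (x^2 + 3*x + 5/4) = x^5 + 45*x^4/4 + 275*x^3/8 + 525*x^2/16 + 83*x/32 - 105/32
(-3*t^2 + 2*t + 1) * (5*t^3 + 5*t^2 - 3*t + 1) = -15*t^5 - 5*t^4 + 24*t^3 - 4*t^2 - t + 1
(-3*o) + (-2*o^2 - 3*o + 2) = -2*o^2 - 6*o + 2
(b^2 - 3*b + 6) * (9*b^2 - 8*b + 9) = 9*b^4 - 35*b^3 + 87*b^2 - 75*b + 54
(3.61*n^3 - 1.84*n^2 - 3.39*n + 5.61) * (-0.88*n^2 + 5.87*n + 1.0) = -3.1768*n^5 + 22.8099*n^4 - 4.2076*n^3 - 26.6761*n^2 + 29.5407*n + 5.61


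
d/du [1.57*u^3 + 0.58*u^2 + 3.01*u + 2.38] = 4.71*u^2 + 1.16*u + 3.01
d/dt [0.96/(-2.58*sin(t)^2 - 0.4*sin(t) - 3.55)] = (4.9536*sin(t) + 0.384)*cos(t)/(2.58*sin(t)^2 + 0.4*sin(t) + 3.55)^2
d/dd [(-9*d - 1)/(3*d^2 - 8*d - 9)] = (27*d^2 + 6*d + 73)/(9*d^4 - 48*d^3 + 10*d^2 + 144*d + 81)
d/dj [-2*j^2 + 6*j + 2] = 6 - 4*j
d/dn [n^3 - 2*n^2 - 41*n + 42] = 3*n^2 - 4*n - 41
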